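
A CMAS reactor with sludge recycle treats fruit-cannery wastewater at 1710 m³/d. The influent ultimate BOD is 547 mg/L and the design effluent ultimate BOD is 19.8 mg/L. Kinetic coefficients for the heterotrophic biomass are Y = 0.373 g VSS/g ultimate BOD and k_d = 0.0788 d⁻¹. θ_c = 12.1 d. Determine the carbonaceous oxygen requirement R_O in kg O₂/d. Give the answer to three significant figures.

Observed yield with endogenous decay: Y_obs = Y / (1 + k_d·θ_c) = 0.373 / (1 + 0.0788 × 12.1) = 0.373 / 1.953 = 0.1909 g VSS/g ultimate BOD.
Q·(S₀ − S) = 1710 × (547 − 19.8) × 10⁻³ = 901.5 kg/d removed.
Net sludge production P_X = 0.1909 × 901.5 = 172.1 kg VSS/d.
R_O = Q·(S₀ − S) − 1.42·P_X = 901.5 − 1.42 × 172.1 = 657.1 kg O₂/d.

R_O ≈ 657 kg O₂/d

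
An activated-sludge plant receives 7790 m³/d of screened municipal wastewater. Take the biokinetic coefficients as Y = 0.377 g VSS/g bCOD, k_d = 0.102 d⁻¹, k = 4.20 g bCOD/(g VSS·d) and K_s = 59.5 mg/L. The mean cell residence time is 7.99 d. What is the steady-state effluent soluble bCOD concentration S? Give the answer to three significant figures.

S ≈ 9.97 mg/L

For a completely mixed reactor with recycle the Lawrence–McCarty relation gives S = K_s·(1 + k_d·θ_c) / [θ_c·(Y·k − k_d) − 1] = 59.5 × (1 + 0.102 × 7.99) / [7.99 × (0.377 × 4.20 − 0.102) − 1] = 108.0 / 10.84 = 9.966 mg/L.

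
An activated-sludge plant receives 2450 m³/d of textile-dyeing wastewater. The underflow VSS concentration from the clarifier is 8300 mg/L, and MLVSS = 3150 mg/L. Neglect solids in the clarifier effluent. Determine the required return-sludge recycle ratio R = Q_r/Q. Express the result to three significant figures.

R ≈ 0.612

Solids balance on the clarifier gives (1+R)X = R·X_r, so R = X/(X_r − X) = 3150 / (8300 − 3150) = 0.6117.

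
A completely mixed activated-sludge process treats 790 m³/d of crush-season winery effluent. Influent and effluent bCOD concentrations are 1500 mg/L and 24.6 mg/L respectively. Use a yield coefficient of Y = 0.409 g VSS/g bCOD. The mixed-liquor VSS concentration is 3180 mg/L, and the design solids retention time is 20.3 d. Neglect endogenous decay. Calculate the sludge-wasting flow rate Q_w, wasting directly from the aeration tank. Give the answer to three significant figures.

Q_w ≈ 150 m³/d

Biomass mass balance (decay neglected): V·X = Y·Q·(S₀ − S)·θ_c, so V = 0.409 × 790 × (1500 − 24.6) × 20.3 / 3180 = 3043 m³.
With mixed-liquor wasting, θ_c = V/Q_w, so Q_w = V/θ_c = 3043/20.3 = 149.9 m³/d.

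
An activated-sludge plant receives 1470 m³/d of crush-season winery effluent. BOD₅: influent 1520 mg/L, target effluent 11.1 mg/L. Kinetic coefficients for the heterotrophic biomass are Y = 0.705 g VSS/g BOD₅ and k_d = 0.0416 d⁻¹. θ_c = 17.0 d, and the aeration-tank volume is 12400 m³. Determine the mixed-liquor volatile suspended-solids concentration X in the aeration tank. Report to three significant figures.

From V·X·(1 + k_d·θ_c) = Y·Q·(S₀ − S)·θ_c: X = 0.705 × 1470 × (1520 − 11.1) × 17.0 / [12400 × (1 + 0.0416 × 17.0)] = 1256 mg/L.

X ≈ 1260 mg/L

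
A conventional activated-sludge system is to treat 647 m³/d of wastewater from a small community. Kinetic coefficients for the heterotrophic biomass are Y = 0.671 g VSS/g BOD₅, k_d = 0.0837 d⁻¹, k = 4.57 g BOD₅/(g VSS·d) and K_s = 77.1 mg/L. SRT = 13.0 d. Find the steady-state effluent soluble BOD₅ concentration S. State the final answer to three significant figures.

S ≈ 4.26 mg/L

From the Monod/SRT balance for a CMAS, S = K_s·(1+k_d θ_c)/[θ_c·(Y k − k_d) − 1] = 77.1 × (1 + 0.0837 × 13.0) / [13.0 × (0.671 × 4.57 − 0.0837) − 1] = 161.0 / 37.78 = 4.262 mg/L.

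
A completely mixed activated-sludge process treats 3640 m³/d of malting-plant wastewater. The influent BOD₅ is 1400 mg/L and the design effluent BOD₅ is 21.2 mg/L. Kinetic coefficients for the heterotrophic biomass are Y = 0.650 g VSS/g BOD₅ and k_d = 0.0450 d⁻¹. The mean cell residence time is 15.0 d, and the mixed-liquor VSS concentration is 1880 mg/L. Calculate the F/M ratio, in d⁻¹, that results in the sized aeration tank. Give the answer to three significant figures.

Rearranging the biomass balance for a CMAS with decay, V = Y·Q·ΔS·θ_c / [X·(1+k_d θ_c)] = 0.650 × 3640 × (1400 − 21.2) × 15.0 / [1880 × (1 + 0.0450 × 15.0)] = 4.89×10^7 / 3149 = 15539 m³.
F/M = Q·S₀ / (V·X) = 3640 × 1400 / (15539 × 1880) = 0.1744 g BOD₅·(g VSS·d)⁻¹.

F/M ≈ 0.174 d⁻¹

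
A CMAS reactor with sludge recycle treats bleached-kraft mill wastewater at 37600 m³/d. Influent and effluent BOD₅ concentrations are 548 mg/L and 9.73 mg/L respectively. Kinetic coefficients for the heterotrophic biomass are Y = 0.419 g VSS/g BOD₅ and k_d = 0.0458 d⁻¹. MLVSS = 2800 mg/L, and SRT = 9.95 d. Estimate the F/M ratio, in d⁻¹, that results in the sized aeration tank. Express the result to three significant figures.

Rearranging the biomass balance for a CMAS with decay, V = Y·Q·ΔS·θ_c / [X·(1+k_d θ_c)] = 0.419 × 37600 × (548 − 9.73) × 9.95 / [2800 × (1 + 0.0458 × 9.95)] = 8.44×10^7 / 4076 = 20701 m³.
F/M = Q·S₀ / (V·X) = 37600 × 548 / (20701 × 2800) = 0.3555 g BOD₅·(g VSS·d)⁻¹.

F/M ≈ 0.355 d⁻¹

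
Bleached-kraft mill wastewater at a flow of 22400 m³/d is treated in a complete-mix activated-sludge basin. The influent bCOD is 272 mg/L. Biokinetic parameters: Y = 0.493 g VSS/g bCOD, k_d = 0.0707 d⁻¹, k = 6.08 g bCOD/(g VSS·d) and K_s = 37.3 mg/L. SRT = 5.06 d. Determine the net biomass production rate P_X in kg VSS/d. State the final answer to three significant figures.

P_X ≈ 2180 kg VSS/d

For a completely mixed reactor with recycle the Lawrence–McCarty relation gives S = K_s·(1 + k_d·θ_c) / [θ_c·(Y·k − k_d) − 1] = 37.3 × (1 + 0.0707 × 5.06) / [5.06 × (0.493 × 6.08 − 0.0707) − 1] = 50.64 / 13.81 = 3.667 mg/L.
The observed yield is Y_obs = Y/(1 + k_d·θ_c) = 0.493 / (1 + 0.0707 × 5.06) = 0.493 / 1.358 = 0.3631 g VSS per g bCOD removed.
Q·(S₀ − S) = 22400 × (272 − 3.67) × 10⁻³ = 6011 kg/d removed.
Net biomass production P_X = Y_obs × Q·(S₀ − S) = 0.3631 × 6011 = 2182 kg VSS/d.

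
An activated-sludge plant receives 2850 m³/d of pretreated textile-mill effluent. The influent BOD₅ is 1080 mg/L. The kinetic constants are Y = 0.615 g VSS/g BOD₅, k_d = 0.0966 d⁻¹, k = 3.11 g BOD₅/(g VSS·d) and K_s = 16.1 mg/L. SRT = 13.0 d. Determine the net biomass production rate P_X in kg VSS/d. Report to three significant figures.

For a completely mixed reactor with recycle the Lawrence–McCarty relation gives S = K_s·(1 + k_d·θ_c) / [θ_c·(Y·k − k_d) − 1] = 16.1 × (1 + 0.0966 × 13.0) / [13.0 × (0.615 × 3.11 − 0.0966) − 1] = 36.32 / 22.61 = 1.606 mg/L.
Y_obs = Y / (1 + k_d θ_c) = 0.615 / (1 + 0.0966 × 13.0) = 0.615 / 2.256 = 0.2726.
Mass of BOD₅ removed per day: Q(S₀ − S) = 2850 × 1078 g/m³ = 3073 kg/d.
Biomass produced: P_X = Y_obs·Q·ΔS = 0.2726 × 3073 ≈ 837.9 kg VSS/d.

P_X ≈ 838 kg VSS/d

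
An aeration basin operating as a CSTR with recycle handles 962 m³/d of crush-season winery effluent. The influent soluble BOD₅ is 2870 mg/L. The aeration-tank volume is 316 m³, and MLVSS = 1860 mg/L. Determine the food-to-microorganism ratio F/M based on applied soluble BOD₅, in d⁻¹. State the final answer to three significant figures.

F/M = Q·S₀ / (V·X) = 962 × 2870 / (316.0 × 1860) = 4.697 g soluble BOD₅·(g VSS·d)⁻¹.

F/M ≈ 4.70 d⁻¹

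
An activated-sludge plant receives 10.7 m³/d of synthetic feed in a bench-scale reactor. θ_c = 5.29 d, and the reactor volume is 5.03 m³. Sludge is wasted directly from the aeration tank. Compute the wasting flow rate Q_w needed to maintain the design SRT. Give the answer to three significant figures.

With mixed-liquor wasting, θ_c = V/Q_w, so Q_w = V/θ_c = 5.030/5.29 = 0.9509 m³/d.

Q_w ≈ 0.951 m³/d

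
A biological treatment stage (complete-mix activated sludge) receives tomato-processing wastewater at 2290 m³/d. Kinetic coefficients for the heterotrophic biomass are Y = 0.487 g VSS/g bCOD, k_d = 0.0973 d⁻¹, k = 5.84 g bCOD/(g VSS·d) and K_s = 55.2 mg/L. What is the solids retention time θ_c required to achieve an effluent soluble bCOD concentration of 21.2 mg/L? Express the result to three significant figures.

Specific growth rate at S = 21.2 mg/L: μ = YkS/(K_s+S) = 0.487·5.84·21.2/(55.2+21.2) = 0.7892 d⁻¹.
Then 1/θ_c = μ − k_d = 0.7892 − 0.0973 = 0.6919 d⁻¹, giving θ_c = 1.445 d.

θ_c ≈ 1.45 d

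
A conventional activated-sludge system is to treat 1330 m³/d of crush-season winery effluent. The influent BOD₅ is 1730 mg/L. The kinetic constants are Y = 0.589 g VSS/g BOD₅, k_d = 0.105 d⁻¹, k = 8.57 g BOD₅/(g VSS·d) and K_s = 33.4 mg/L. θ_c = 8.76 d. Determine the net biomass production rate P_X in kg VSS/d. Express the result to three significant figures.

P_X ≈ 705 kg VSS/d

For a completely mixed reactor with recycle the Lawrence–McCarty relation gives S = K_s·(1 + k_d·θ_c) / [θ_c·(Y·k − k_d) − 1] = 33.4 × (1 + 0.105 × 8.76) / [8.76 × (0.589 × 8.57 − 0.105) − 1] = 64.12 / 42.30 = 1.516 mg/L.
The observed yield is Y_obs = Y/(1 + k_d·θ_c) = 0.589 / (1 + 0.105 × 8.76) = 0.589 / 1.920 = 0.3068 g VSS per g BOD₅ removed.
Q·(S₀ − S) = 1330 × (1730 − 1.52) × 10⁻³ = 2299 kg/d removed.
So the net sludge growth is P_X = 0.3068 × 2299 = 705.3 kg VSS/d.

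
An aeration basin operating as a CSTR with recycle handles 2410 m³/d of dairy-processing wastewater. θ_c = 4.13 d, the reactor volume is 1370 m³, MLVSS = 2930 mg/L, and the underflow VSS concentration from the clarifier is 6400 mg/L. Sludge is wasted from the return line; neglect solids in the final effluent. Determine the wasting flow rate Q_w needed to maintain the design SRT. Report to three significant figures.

Q_w ≈ 152 m³/d

Wasting from the return line (neglecting effluent solids): Q_w = V·X / (θ_c·X_r) = 1370 × 2930 / (4.13 × 6400) = 151.9 m³/d.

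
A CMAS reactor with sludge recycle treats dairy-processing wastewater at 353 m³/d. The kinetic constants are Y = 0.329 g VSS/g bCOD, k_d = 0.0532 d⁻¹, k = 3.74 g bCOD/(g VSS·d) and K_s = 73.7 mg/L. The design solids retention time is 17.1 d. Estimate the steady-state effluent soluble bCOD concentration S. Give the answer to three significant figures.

S ≈ 7.36 mg/L

Effluent substrate depends only on kinetics and SRT: S = K_s(1 + k_d θ_c) / [θ_c(Yk − k_d) − 1] = 73.7 × (1 + 0.0532 × 17.1) / [17.1 × (0.329 × 3.74 − 0.0532) − 1] = 140.7 / 19.13 = 7.357 mg/L.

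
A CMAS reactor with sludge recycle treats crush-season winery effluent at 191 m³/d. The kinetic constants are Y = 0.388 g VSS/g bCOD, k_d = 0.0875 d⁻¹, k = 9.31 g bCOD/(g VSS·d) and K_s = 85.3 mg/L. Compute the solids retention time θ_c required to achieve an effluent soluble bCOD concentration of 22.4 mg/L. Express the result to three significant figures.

θ_c ≈ 1.51 d

At the target effluent, Y k S/(K_s+S) = 0.388×9.31×22.4/107.7 = 0.7513 d⁻¹.
Then 1/θ_c = μ − k_d = 0.7513 − 0.0875 = 0.6638 d⁻¹, giving θ_c = 1.506 d.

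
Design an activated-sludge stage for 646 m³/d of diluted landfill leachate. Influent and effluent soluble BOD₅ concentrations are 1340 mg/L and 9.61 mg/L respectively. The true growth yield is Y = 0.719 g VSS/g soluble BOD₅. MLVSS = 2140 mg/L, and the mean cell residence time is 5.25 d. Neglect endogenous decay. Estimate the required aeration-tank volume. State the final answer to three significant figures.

V ≈ 1520 m³

Biomass mass balance (decay neglected): V·X = Y·Q·(S₀ − S)·θ_c, so V = 0.719 × 646 × (1340 − 9.61) × 5.25 / 2140 = 1516 m³.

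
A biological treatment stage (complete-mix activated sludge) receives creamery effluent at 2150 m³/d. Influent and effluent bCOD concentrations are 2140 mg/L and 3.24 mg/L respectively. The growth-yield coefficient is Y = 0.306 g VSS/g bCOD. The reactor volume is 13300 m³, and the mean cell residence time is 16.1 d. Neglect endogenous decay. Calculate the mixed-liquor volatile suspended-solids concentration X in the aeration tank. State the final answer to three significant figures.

From V·X = Y·Q·(S₀ − S)·θ_c (decay neglected): X = 0.306 × 2150 × (2140 − 3.24) × 16.1 / 13300 = 1702 mg/L.

X ≈ 1700 mg/L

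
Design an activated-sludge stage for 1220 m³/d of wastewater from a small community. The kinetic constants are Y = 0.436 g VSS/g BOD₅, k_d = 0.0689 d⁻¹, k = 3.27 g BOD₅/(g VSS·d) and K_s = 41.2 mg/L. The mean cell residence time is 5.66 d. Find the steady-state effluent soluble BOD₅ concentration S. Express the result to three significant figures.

S ≈ 8.57 mg/L

Effluent substrate depends only on kinetics and SRT: S = K_s(1 + k_d θ_c) / [θ_c(Yk − k_d) − 1] = 41.2 × (1 + 0.0689 × 5.66) / [5.66 × (0.436 × 3.27 − 0.0689) − 1] = 57.27 / 6.680 = 8.573 mg/L.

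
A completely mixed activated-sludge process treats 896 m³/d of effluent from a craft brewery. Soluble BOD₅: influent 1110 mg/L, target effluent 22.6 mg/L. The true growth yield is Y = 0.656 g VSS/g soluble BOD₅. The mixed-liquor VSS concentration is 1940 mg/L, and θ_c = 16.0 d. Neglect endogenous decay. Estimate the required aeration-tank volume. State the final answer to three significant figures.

Biomass mass balance (decay neglected): V·X = Y·Q·(S₀ − S)·θ_c, so V = 0.656 × 896 × (1110 − 22.6) × 16.0 / 1940 = 5271 m³.

V ≈ 5270 m³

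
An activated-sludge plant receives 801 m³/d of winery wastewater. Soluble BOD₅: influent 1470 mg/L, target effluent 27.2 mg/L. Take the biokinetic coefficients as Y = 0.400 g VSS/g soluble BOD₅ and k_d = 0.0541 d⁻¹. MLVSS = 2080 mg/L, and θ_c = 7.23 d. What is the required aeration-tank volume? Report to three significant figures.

V ≈ 1160 m³

Rearranging the biomass balance for a CMAS with decay, V = Y·Q·ΔS·θ_c / [X·(1+k_d θ_c)] = 0.400 × 801 × (1470 − 27.2) × 7.23 / [2080 × (1 + 0.0541 × 7.23)] = 3.34×10^6 / 2894 = 1155 m³.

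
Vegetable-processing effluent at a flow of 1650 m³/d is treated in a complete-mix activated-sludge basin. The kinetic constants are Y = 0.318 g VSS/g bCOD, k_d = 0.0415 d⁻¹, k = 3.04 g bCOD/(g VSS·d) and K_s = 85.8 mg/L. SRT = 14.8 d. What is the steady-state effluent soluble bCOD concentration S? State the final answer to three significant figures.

S ≈ 10.9 mg/L

From the Monod/SRT balance for a CMAS, S = K_s·(1+k_d θ_c)/[θ_c·(Y k − k_d) − 1] = 85.8 × (1 + 0.0415 × 14.8) / [14.8 × (0.318 × 3.04 − 0.0415) − 1] = 138.5 / 12.69 = 10.91 mg/L.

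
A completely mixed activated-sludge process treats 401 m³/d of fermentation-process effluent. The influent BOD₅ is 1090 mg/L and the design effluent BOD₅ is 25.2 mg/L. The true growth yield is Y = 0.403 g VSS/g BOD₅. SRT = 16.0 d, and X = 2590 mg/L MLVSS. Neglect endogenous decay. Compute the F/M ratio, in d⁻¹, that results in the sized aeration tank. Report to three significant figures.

F/M ≈ 0.159 d⁻¹

With k_d = 0 the design equation reduces to V = Y Q (S₀−S) θ_c / X = 0.403 × 401 × (1090 − 25.2) × 16.0 / 2590 = 1063 m³.
Food-to-microorganism ratio F/M = Q S₀ / (V X) = 401 × 1090 / (1063 × 2590) = 0.1588 d⁻¹.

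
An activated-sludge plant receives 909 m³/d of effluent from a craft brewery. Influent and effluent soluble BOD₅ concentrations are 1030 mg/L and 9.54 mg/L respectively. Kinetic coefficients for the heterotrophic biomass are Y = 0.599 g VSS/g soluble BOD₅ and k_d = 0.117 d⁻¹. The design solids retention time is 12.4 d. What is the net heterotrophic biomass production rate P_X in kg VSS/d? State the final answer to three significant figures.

P_X ≈ 227 kg VSS/d

Correct the yield for decay: Y_obs = Y/(1 + k_d θ_c) = 0.599 / (1 + 0.117 × 12.4) = 0.599 / 2.451 = 0.2444.
ΔS = 1030 − 9.54 = 1020 mg/L, so the substrate removal rate is 909 × 1020/1000 = 927.6 kg soluble BOD₅/d.
Biomass produced: P_X = Y_obs·Q·ΔS = 0.2444 × 927.6 ≈ 226.7 kg VSS/d.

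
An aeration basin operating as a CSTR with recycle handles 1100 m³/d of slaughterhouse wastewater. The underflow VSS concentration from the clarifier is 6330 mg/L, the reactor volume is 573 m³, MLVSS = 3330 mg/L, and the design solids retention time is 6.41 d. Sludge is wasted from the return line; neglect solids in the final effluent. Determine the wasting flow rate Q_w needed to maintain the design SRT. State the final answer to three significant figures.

Q_w = (V·X)/(θ_c X_r) = 573.0 × 3330 / (6.41 × 6330) = 47.03 m³/d.

Q_w ≈ 47.0 m³/d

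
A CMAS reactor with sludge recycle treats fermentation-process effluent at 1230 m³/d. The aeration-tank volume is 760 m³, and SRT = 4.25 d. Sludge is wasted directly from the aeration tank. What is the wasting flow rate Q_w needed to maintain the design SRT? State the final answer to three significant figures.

For wasting at MLVSS concentration, Q_w = V/θ_c = 760.0/4.25 = 178.8 m³/d.

Q_w ≈ 179 m³/d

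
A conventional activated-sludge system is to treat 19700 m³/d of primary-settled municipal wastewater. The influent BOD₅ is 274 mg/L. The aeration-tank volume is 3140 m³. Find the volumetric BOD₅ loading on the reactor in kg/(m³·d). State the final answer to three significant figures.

L_v ≈ 1.72 kg BOD₅/(m³·d)

Volumetric loading L_v = Q·S₀ / V = 19700 × 274 g/m³ / 3140 m³ = 1719 g/(m³·d) = 1.719 kg BOD₅/(m³·d).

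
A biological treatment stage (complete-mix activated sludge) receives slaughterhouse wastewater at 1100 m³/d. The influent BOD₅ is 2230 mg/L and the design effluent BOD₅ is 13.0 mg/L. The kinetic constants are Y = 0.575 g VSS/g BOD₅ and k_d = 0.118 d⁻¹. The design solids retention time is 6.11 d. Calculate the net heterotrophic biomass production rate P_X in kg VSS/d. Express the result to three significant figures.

P_X ≈ 815 kg VSS/d

Observed yield with endogenous decay: Y_obs = Y / (1 + k_d·θ_c) = 0.575 / (1 + 0.118 × 6.11) = 0.575 / 1.721 = 0.3341 g VSS/g BOD₅.
ΔS = 2230 − 13.0 = 2217 mg/L, so the substrate removal rate is 1100 × 2217/1000 = 2439 kg BOD₅/d.
P_X = Y_obs · Q(S₀ − S) = 0.3341 × 2439 = 814.8 kg VSS/d.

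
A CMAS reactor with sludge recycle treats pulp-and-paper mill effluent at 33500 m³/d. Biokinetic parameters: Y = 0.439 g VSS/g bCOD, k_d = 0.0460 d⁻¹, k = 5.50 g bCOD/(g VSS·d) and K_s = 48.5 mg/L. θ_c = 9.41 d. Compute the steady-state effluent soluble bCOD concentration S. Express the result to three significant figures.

S ≈ 3.26 mg/L

From the Monod/SRT balance for a CMAS, S = K_s·(1+k_d θ_c)/[θ_c·(Y k − k_d) − 1] = 48.5 × (1 + 0.0460 × 9.41) / [9.41 × (0.439 × 5.50 − 0.0460) − 1] = 69.49 / 21.29 = 3.265 mg/L.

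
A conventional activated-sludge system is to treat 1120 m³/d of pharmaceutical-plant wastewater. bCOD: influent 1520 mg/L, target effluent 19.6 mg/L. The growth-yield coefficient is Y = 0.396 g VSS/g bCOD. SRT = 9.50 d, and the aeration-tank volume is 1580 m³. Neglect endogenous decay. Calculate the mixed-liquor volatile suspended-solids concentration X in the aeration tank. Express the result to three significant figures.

X ≈ 4000 mg/L

From V·X = Y·Q·(S₀ − S)·θ_c (decay neglected): X = 0.396 × 1120 × (1520 − 19.6) × 9.50 / 1580 = 4001 mg/L.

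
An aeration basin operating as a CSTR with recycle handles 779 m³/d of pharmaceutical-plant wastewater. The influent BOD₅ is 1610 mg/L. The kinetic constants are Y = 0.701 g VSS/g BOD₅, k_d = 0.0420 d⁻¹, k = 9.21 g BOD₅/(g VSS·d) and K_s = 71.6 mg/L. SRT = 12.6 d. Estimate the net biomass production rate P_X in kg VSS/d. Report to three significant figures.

Effluent substrate depends only on kinetics and SRT: S = K_s(1 + k_d θ_c) / [θ_c(Yk − k_d) − 1] = 71.6 × (1 + 0.0420 × 12.6) / [12.6 × (0.701 × 9.21 − 0.0420) − 1] = 109.5 / 79.82 = 1.372 mg/L.
The observed yield is Y_obs = Y/(1 + k_d·θ_c) = 0.701 / (1 + 0.0420 × 12.6) = 0.701 / 1.529 = 0.4584 g VSS per g BOD₅ removed.
ΔS = 1610 − 1.37 = 1609 mg/L, so the substrate removal rate is 779 × 1609/1000 = 1253 kg BOD₅/d.
So the net sludge growth is P_X = 0.4584 × 1253 = 574.4 kg VSS/d.

P_X ≈ 574 kg VSS/d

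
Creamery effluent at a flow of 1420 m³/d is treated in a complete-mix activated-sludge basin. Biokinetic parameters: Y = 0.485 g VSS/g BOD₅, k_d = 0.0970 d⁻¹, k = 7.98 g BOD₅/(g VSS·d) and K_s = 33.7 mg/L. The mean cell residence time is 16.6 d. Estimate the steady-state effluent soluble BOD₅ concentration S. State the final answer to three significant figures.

S ≈ 1.43 mg/L

For a completely mixed reactor with recycle the Lawrence–McCarty relation gives S = K_s·(1 + k_d·θ_c) / [θ_c·(Y·k − k_d) − 1] = 33.7 × (1 + 0.0970 × 16.6) / [16.6 × (0.485 × 7.98 − 0.0970) − 1] = 87.96 / 61.64 = 1.427 mg/L.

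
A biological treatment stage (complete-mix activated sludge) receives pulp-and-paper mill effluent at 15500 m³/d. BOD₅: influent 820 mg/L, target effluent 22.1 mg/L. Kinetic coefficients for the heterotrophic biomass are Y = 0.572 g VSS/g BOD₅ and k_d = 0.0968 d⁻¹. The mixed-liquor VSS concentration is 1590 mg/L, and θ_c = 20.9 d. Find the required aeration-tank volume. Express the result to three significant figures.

From the SRT design equation V = Y Q (S₀−S) θ_c / [X (1 + k_d θ_c)] = 0.572 × 15500 × (820 − 22.1) × 20.9 / [1590 × (1 + 0.0968 × 20.9)] = 1.48×10^8 / 4807 = 30759 m³.

V ≈ 30800 m³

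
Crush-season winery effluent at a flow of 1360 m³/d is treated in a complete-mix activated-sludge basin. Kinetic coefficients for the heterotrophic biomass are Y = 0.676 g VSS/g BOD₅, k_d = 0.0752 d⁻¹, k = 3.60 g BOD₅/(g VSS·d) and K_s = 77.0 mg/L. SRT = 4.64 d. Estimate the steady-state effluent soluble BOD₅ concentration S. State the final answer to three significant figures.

S ≈ 10.4 mg/L

From the Monod/SRT balance for a CMAS, S = K_s·(1+k_d θ_c)/[θ_c·(Y k − k_d) − 1] = 77.0 × (1 + 0.0752 × 4.64) / [4.64 × (0.676 × 3.60 − 0.0752) − 1] = 103.9 / 9.943 = 10.45 mg/L.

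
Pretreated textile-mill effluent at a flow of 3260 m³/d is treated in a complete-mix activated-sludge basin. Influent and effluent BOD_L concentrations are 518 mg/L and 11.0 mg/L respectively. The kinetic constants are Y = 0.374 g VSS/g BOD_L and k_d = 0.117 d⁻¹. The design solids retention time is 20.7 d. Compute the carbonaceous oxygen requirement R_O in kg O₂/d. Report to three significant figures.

Y_obs = Y / (1 + k_d θ_c) = 0.374 / (1 + 0.117 × 20.7) = 0.374 / 3.422 = 0.1093.
Substrate removed = Q·(S₀ − S) = 3260 m³/d × (518 − 11.0) g/m³ = 1.65×10^6 g/d = 1653 kg/d.
Biomass synthesised: P_X = Y_obs × 1653 = 180.6 kg VSS/d.
R_O = Q·(S₀ − S) − 1.42·P_X = 1653 − 1.42 × 180.6 = 1396 kg O₂/d.

R_O ≈ 1400 kg O₂/d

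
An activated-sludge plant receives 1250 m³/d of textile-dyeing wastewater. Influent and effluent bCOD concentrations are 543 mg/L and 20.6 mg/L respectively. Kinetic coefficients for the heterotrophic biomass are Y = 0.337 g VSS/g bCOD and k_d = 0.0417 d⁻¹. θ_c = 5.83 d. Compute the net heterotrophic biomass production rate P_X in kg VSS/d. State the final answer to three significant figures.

Y_obs = Y / (1 + k_d θ_c) = 0.337 / (1 + 0.0417 × 5.83) = 0.337 / 1.243 = 0.2711.
Substrate removed = Q·(S₀ − S) = 1250 m³/d × (543 − 20.6) g/m³ = 6.53×10^5 g/d = 653.0 kg/d.
P_X = Y_obs · Q(S₀ − S) = 0.2711 × 653.0 = 177.0 kg VSS/d.

P_X ≈ 177 kg VSS/d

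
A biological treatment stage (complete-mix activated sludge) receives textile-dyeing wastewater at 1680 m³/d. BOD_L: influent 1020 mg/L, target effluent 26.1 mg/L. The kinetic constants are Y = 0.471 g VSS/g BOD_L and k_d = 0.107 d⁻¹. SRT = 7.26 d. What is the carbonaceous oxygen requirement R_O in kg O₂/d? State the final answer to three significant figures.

Correct the yield for decay: Y_obs = Y/(1 + k_d θ_c) = 0.471 / (1 + 0.107 × 7.26) = 0.471 / 1.777 = 0.2651.
Substrate removed = Q·(S₀ − S) = 1680 m³/d × (1020 − 26.1) g/m³ = 1.67×10^6 g/d = 1670 kg/d.
P_X = Y_obs·Q·(S₀ − S) = 0.2651 × 1670 = 442.6 kg VSS/d.
R_O = Q·ΔS − 1.42 P_X = 1670 − 628.5 = 1041 kg O₂/d.

R_O ≈ 1040 kg O₂/d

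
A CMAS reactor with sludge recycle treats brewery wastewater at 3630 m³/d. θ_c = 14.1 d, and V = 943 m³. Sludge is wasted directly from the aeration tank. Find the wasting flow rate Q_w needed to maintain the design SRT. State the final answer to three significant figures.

Q_w ≈ 66.9 m³/d

With mixed-liquor wasting, θ_c = V/Q_w, so Q_w = V/θ_c = 943.0/14.1 = 66.88 m³/d.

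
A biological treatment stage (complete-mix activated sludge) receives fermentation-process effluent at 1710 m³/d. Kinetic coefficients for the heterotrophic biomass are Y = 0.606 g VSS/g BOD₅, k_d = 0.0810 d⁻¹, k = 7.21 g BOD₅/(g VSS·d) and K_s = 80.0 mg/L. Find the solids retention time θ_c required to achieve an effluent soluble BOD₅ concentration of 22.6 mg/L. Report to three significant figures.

At the target effluent, Y k S/(K_s+S) = 0.606×7.21×22.6/102.6 = 0.9624 d⁻¹.
1/θ_c = 0.9624 − 0.0810 = 0.8814 d⁻¹, so θ_c = 1.135 d.

θ_c ≈ 1.13 d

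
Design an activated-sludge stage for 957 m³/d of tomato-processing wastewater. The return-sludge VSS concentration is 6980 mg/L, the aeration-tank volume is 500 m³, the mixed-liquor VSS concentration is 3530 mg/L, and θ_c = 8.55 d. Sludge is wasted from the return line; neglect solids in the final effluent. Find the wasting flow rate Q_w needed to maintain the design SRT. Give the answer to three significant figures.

Q_w ≈ 29.6 m³/d

Q_w = (V·X)/(θ_c X_r) = 500.0 × 3530 / (8.55 × 6980) = 29.57 m³/d.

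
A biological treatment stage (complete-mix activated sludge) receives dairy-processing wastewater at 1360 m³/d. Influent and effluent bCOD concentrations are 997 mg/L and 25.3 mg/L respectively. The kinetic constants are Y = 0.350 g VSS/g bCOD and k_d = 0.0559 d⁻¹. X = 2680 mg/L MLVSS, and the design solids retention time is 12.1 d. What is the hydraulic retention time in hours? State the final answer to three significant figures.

τ ≈ 22.0 h

Steady-state biomass mass balance: V·X·(1 + k_d·θ_c) = Y·Q·(S₀ − S)·θ_c, so V = 0.350 × 1360 × (997 − 25.3) × 12.1 / [2680 × (1 + 0.0559 × 12.1)] = 5.6×10^6 / 4493 = 1246 m³.
HRT = V/Q = 1246 m³ / 1360 m³·d⁻¹ = 0.9160 d × 24 = 21.98 h.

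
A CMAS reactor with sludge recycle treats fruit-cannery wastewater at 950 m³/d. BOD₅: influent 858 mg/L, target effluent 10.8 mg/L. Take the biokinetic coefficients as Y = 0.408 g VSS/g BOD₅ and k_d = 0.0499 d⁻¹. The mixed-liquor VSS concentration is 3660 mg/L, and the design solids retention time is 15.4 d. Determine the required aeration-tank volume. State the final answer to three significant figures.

V ≈ 781 m³

From the SRT design equation V = Y Q (S₀−S) θ_c / [X (1 + k_d θ_c)] = 0.408 × 950 × (858 − 10.8) × 15.4 / [3660 × (1 + 0.0499 × 15.4)] = 5.06×10^6 / 6473 = 781.3 m³.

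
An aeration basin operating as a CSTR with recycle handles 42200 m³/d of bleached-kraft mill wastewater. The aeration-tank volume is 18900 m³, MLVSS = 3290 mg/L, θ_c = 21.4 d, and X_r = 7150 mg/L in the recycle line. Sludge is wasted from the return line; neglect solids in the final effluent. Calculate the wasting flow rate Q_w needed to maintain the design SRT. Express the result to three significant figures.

Q_w ≈ 406 m³/d

θ_c = V·X/(Q_w·X_r) when wasting from the recycle, so Q_w = V·X/(θ_c·X_r) = 18900 × 3290 / (21.4 × 7150) = 406.4 m³/d.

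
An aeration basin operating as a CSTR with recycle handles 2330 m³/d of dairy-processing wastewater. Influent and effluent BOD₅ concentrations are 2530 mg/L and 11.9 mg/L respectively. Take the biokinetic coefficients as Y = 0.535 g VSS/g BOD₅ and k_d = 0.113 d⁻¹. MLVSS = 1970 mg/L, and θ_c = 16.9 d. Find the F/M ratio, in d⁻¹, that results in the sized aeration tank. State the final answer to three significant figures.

Rearranging the biomass balance for a CMAS with decay, V = Y·Q·ΔS·θ_c / [X·(1+k_d θ_c)] = 0.535 × 2330 × (2530 − 11.9) × 16.9 / [1970 × (1 + 0.113 × 16.9)] = 5.3×10^7 / 5732 = 9255 m³.
F/M = Q·S₀ / (V·X) = 2330 × 2530 / (9255 × 1970) = 0.3233 g BOD₅·(g VSS·d)⁻¹.

F/M ≈ 0.323 d⁻¹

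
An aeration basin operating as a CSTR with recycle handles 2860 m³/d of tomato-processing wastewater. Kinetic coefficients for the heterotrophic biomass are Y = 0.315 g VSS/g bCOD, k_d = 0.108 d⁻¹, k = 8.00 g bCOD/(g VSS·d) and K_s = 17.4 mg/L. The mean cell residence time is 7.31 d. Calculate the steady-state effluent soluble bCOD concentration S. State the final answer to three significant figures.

S ≈ 1.87 mg/L

From the Monod/SRT balance for a CMAS, S = K_s·(1+k_d θ_c)/[θ_c·(Y k − k_d) − 1] = 17.4 × (1 + 0.108 × 7.31) / [7.31 × (0.315 × 8.00 − 0.108) − 1] = 31.14 / 16.63 = 1.872 mg/L.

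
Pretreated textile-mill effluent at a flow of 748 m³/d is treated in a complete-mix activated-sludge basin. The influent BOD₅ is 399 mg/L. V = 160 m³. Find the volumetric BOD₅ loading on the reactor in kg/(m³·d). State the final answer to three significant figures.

L_v ≈ 1.87 kg BOD₅/(m³·d)

L_v = Q S₀ / V = 748 × 399 × 10⁻³ / 160.0 = 1.865 kg/(m³·d).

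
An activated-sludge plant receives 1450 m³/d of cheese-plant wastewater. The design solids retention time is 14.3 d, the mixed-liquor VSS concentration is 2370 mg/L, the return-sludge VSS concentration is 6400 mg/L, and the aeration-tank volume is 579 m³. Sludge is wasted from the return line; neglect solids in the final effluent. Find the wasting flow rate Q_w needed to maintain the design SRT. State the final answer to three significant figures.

θ_c = V·X/(Q_w·X_r) when wasting from the recycle, so Q_w = V·X/(θ_c·X_r) = 579.0 × 2370 / (14.3 × 6400) = 14.99 m³/d.

Q_w ≈ 15.0 m³/d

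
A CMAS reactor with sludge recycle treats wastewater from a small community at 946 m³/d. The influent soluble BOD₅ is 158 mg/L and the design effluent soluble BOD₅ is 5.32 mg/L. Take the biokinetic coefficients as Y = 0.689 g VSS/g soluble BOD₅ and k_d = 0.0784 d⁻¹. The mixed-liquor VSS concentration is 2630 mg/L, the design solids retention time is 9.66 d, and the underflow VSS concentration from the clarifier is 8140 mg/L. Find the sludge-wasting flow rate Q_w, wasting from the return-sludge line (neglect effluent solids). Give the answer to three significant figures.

Q_w ≈ 6.96 m³/d

From the SRT design equation V = Y Q (S₀−S) θ_c / [X (1 + k_d θ_c)] = 0.689 × 946 × (158 − 5.32) × 9.66 / [2630 × (1 + 0.0784 × 9.66)] = 9.61×10^5 / 4622 = 208.0 m³.
θ_c = V·X/(Q_w·X_r) when wasting from the recycle, so Q_w = V·X/(θ_c·X_r) = 208.0 × 2630 / (9.66 × 8140) = 6.957 m³/d.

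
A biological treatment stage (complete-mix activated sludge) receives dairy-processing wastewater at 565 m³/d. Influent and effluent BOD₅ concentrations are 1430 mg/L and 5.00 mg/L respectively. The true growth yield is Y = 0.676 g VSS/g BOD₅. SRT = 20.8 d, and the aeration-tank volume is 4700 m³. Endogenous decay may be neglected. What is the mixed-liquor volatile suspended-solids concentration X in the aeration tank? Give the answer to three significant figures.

From V·X = Y·Q·(S₀ − S)·θ_c (decay neglected): X = 0.676 × 565 × (1430 − 5.00) × 20.8 / 4700 = 2409 mg/L.

X ≈ 2410 mg/L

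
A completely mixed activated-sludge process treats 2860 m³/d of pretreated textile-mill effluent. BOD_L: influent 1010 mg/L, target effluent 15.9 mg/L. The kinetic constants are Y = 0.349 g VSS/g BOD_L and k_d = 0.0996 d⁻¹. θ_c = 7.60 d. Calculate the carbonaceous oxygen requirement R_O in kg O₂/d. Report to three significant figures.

R_O ≈ 2040 kg O₂/d

Correct the yield for decay: Y_obs = Y/(1 + k_d θ_c) = 0.349 / (1 + 0.0996 × 7.60) = 0.349 / 1.757 = 0.1986.
Q·(S₀ − S) = 2860 × (1010 − 15.9) × 10⁻³ = 2843 kg/d removed.
Biomass synthesised: P_X = Y_obs × 2843 = 564.8 kg VSS/d.
R_O = Q·(S₀ − S) − 1.42·P_X = 2843 − 1.42 × 564.8 = 2041 kg O₂/d.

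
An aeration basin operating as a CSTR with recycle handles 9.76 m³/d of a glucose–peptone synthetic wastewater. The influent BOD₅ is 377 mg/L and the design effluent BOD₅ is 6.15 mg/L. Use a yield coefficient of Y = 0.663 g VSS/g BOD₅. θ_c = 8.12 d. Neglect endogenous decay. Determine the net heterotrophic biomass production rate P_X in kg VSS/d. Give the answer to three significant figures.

With endogenous decay neglected, the observed yield equals the true yield: Y_obs = Y = 0.663 g VSS/g BOD₅.
Substrate removed = Q·(S₀ − S) = 9.76 m³/d × (377 − 6.15) g/m³ = 3.62×10^3 g/d = 3.619 kg/d.
Biomass produced: P_X = Y_obs·Q·ΔS = 0.6630 × 3.619 ≈ 2.400 kg VSS/d.

P_X ≈ 2.40 kg VSS/d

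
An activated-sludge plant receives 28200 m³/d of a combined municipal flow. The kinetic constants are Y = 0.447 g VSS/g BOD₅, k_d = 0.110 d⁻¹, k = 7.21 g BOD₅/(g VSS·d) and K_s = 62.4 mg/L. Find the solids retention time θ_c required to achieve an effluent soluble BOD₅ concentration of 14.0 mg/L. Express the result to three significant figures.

At the target effluent, Y k S/(K_s+S) = 0.447×7.21×14.0/76.40 = 0.5906 d⁻¹.
1/θ_c = 0.5906 − 0.110 = 0.4806 d⁻¹, so θ_c = 2.081 d.

θ_c ≈ 2.08 d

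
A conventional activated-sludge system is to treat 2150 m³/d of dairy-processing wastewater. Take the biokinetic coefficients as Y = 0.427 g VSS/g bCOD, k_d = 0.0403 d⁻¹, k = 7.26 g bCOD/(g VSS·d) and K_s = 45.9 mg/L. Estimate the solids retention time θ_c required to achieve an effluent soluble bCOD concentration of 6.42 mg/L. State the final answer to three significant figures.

Specific growth rate at S = 6.42 mg/L: μ = YkS/(K_s+S) = 0.427·7.26·6.42/(45.9+6.42) = 0.3804 d⁻¹.
Then 1/θ_c = μ − k_d = 0.3804 − 0.0403 = 0.3401 d⁻¹, giving θ_c = 2.940 d.

θ_c ≈ 2.94 d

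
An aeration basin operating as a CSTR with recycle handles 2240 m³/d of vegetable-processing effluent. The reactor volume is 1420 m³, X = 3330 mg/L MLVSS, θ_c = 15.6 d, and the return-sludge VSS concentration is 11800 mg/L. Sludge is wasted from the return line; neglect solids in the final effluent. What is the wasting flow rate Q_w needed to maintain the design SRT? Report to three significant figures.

Q_w ≈ 25.7 m³/d

Wasting from the return line (neglecting effluent solids): Q_w = V·X / (θ_c·X_r) = 1420 × 3330 / (15.6 × 11800) = 25.69 m³/d.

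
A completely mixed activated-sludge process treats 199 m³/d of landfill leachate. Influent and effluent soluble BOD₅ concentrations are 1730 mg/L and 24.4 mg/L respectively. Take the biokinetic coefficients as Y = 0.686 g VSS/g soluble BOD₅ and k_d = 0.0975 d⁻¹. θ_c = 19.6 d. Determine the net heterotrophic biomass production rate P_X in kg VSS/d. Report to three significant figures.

P_X ≈ 80.0 kg VSS/d

Correct the yield for decay: Y_obs = Y/(1 + k_d θ_c) = 0.686 / (1 + 0.0975 × 19.6) = 0.686 / 2.911 = 0.2357.
Mass of soluble BOD₅ removed per day: Q(S₀ − S) = 199 × 1706 g/m³ = 339.4 kg/d.
Net biomass production P_X = Y_obs × Q·(S₀ − S) = 0.2357 × 339.4 = 79.99 kg VSS/d.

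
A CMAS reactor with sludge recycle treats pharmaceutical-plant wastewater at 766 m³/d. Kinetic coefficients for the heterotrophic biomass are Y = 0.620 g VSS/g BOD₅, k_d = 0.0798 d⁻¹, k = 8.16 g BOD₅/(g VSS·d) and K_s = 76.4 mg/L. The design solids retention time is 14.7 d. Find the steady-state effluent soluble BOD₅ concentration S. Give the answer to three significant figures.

Effluent substrate depends only on kinetics and SRT: S = K_s(1 + k_d θ_c) / [θ_c(Yk − k_d) − 1] = 76.4 × (1 + 0.0798 × 14.7) / [14.7 × (0.620 × 8.16 − 0.0798) − 1] = 166.0 / 72.20 = 2.300 mg/L.

S ≈ 2.30 mg/L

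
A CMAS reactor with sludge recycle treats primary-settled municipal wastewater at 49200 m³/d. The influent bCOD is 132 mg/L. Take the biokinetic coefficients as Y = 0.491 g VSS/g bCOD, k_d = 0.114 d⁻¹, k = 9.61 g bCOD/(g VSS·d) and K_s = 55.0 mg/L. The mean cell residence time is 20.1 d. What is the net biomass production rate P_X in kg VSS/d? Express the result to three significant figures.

Effluent substrate depends only on kinetics and SRT: S = K_s(1 + k_d θ_c) / [θ_c(Yk − k_d) − 1] = 55.0 × (1 + 0.114 × 20.1) / [20.1 × (0.491 × 9.61 − 0.114) − 1] = 181.0 / 91.55 = 1.977 mg/L.
Y_obs = Y / (1 + k_d θ_c) = 0.491 / (1 + 0.114 × 20.1) = 0.491 / 3.291 = 0.1492.
Substrate removed = Q·(S₀ − S) = 49200 m³/d × (132 − 1.98) g/m³ = 6.4×10^6 g/d = 6397 kg/d.
Biomass produced: P_X = Y_obs·Q·ΔS = 0.1492 × 6397 ≈ 954.3 kg VSS/d.

P_X ≈ 954 kg VSS/d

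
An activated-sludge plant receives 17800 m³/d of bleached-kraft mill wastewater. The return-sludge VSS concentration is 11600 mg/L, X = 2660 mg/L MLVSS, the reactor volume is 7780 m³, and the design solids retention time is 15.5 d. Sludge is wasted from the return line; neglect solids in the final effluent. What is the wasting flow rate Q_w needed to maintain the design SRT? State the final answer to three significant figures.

θ_c = V·X/(Q_w·X_r) when wasting from the recycle, so Q_w = V·X/(θ_c·X_r) = 7780 × 2660 / (15.5 × 11600) = 115.1 m³/d.

Q_w ≈ 115 m³/d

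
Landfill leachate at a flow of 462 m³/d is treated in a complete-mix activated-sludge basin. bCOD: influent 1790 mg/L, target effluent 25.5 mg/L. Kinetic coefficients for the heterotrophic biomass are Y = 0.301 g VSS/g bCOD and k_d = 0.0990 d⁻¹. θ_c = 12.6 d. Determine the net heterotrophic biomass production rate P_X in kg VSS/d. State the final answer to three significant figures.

P_X ≈ 109 kg VSS/d

Y_obs = Y / (1 + k_d θ_c) = 0.301 / (1 + 0.0990 × 12.6) = 0.301 / 2.247 = 0.1339.
Q·(S₀ − S) = 462 × (1790 − 25.5) × 10⁻³ = 815.2 kg/d removed.
Biomass produced: P_X = Y_obs·Q·ΔS = 0.1339 × 815.2 ≈ 109.2 kg VSS/d.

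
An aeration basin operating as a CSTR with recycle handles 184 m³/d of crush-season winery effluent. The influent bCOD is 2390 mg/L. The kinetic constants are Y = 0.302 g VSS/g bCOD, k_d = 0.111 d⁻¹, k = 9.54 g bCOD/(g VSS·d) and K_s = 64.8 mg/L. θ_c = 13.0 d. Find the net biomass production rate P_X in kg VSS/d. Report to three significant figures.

P_X ≈ 54.3 kg VSS/d

For a completely mixed reactor with recycle the Lawrence–McCarty relation gives S = K_s·(1 + k_d·θ_c) / [θ_c·(Y·k − k_d) − 1] = 64.8 × (1 + 0.111 × 13.0) / [13.0 × (0.302 × 9.54 − 0.111) − 1] = 158.3 / 35.01 = 4.522 mg/L.
Observed yield with endogenous decay: Y_obs = Y / (1 + k_d·θ_c) = 0.302 / (1 + 0.111 × 13.0) = 0.302 / 2.443 = 0.1236 g VSS/g bCOD.
ΔS = 2390 − 4.52 = 2385 mg/L, so the substrate removal rate is 184 × 2385/1000 = 438.9 kg bCOD/d.
So the net sludge growth is P_X = 0.1236 × 438.9 = 54.26 kg VSS/d.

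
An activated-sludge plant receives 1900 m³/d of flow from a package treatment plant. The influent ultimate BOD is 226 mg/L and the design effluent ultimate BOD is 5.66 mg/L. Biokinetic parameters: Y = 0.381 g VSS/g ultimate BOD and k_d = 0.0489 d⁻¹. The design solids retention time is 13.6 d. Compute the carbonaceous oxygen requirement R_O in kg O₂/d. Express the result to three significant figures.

Observed yield with endogenous decay: Y_obs = Y / (1 + k_d·θ_c) = 0.381 / (1 + 0.0489 × 13.6) = 0.381 / 1.665 = 0.2288 g VSS/g ultimate BOD.
Mass of ultimate BOD removed per day: Q(S₀ − S) = 1900 × 220.3 g/m³ = 418.6 kg/d.
P_X = Y_obs·Q·(S₀ − S) = 0.2288 × 418.6 = 95.80 kg VSS/d.
R_O = Q·(S₀ − S) − 1.42·P_X = 418.6 − 1.42 × 95.80 = 282.6 kg O₂/d.

R_O ≈ 283 kg O₂/d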